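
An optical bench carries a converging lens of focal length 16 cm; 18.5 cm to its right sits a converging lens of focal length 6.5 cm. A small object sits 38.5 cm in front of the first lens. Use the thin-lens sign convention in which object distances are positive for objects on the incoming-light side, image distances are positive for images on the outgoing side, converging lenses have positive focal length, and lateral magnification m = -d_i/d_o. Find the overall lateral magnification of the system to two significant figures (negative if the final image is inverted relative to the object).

Lens 1: 1/d_i1 = 1/f_1 - 1/d_o1 = 1/16 - 1/38.5 = 0.03653 cm^-1, so d_i1 = 27.378 cm.
m_1 = -(27.378)/38.5 = -0.7111.
This image would form 27.378 cm past lens 1, i.e. 8.878 cm beyond lens 2, so it is a virtual object for lens 2: d_o2 = 18.5 - 27.378 = -8.878 cm.
Lens 2: 1/d_i2 = 1/f_2 - 1/d_o2 = 1/6.5 - 1/(-8.878) = 0.26649 cm^-1, so d_i2 = 3.753 cm.
m_2 = -(3.753)/(-8.878) = 0.4227.
Overall magnification: m = m_1 m_2 = -0.3006.

-0.30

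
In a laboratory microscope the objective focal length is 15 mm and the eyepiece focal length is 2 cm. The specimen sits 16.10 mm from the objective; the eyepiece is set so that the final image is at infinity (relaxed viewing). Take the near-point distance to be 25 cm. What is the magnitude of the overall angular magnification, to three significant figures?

Convert to cm: f_obj = 15 mm = 1.5 cm; d_o = 16.10 mm = 1.61 cm.
Objective: 1/d_i = 1/f_obj - 1/d_o = 1/1.5 - 1/1.61 = 0.04555 cm^-1, so d_i = 21.955 cm.
m_obj = -d_i/d_o = -21.955/1.61 = -13.636.
Eyepiece angular magnification (image at infinity): M_eye = D/f_e = 25/2 = 12.500.
Overall M = m_obj x M_eye = (-13.636)(12.500) = -170.45.
|M| = 170.45.

170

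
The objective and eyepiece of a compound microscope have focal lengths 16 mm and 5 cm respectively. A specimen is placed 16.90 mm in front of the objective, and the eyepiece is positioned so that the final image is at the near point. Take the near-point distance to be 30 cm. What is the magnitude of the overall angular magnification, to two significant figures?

120

Convert to cm: f_obj = 16 mm = 1.6 cm; d_o = 16.90 mm = 1.69 cm.
Objective: 1/d_i = 1/f_obj - 1/d_o = 1/1.6 - 1/1.69 = 0.03328 cm^-1, so d_i = 30.044 cm.
m_obj = -d_i/d_o = -30.044/1.69 = -17.778.
Eyepiece angular magnification (image at near point): M_eye = 1 + D/f_e = 1 + 30/5 = 7.000.
Overall M = m_obj x M_eye = (-17.778)(7.000) = -124.44.
|M| = 124.44.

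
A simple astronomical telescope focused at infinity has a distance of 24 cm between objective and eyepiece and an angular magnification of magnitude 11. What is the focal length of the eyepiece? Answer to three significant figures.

In normal adjustment the tube length equals f_obj + f_eye and |M| = f_obj/f_eye.
So f_obj = 11 f_eye and 11 f_eye + f_eye = 24 cm, giving f_eye = 24/12 = 2.000 cm and f_obj = 22.000 cm.

2.00 cm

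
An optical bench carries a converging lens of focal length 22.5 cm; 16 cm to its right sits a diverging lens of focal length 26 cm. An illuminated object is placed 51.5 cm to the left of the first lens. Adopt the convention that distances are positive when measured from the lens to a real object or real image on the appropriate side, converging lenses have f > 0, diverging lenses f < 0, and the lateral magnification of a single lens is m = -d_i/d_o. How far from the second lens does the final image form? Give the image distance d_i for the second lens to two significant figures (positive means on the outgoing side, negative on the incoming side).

Lens 1: 1/d_i1 = 1/f_1 - 1/d_o1 = 1/22.5 - 1/51.5 = 0.02503 cm^-1, so d_i1 = 39.957 cm.
Since 39.957 cm > 16 cm, the first image lies past the second lens and serves as a virtual object: d_o2 = L - d_i1 = -23.957 cm.
Lens 2: 1/d_i2 = 1/f_2 - 1/d_o2 = 1/(-26) - 1/(-23.957) = 0.00328 cm^-1, so d_i2 = 304.869 cm.

300 cm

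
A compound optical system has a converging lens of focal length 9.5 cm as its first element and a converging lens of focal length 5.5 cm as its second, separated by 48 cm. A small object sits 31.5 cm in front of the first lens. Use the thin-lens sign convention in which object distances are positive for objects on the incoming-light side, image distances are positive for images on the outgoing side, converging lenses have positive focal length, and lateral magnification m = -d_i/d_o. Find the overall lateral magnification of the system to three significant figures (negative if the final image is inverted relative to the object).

Lens 1: 1/d_i1 = 1/f_1 - 1/d_o1 = 1/9.5 - 1/31.5 = 0.07352 cm^-1, so d_i1 = 13.602 cm.
m_1 = -(13.602)/31.5 = -0.4318.
Object distance for lens 2: d_o2 = 48 - 13.602 = 34.398 cm.
Lens 2: 1/d_i2 = 1/f_2 - 1/d_o2 = 1/5.5 - 1/(34.398) = 0.15275 cm^-1, so d_i2 = 6.547 cm.
m_2 = -(6.547)/(34.398) = -0.1903.
The system's lateral magnification is m_1 m_2 = (-0.4318)(-0.1903) = 0.0822.

0.0822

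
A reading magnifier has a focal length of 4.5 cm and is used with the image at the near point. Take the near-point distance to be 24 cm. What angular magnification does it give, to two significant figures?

6.3

M = 1 + D/f = 1 + 24/4.5 = 6.333.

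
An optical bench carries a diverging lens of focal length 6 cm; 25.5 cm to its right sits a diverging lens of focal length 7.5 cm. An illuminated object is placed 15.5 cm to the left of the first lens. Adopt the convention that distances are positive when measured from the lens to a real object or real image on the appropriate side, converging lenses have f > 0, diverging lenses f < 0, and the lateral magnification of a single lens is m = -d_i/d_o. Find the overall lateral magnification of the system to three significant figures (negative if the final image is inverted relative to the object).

Lens 1: 1/d_i1 = 1/f_1 - 1/d_o1 = 1/(-6) - 1/15.5 = -0.23118 cm^-1, so d_i1 = -4.326 cm.
m_1 = -(-4.326)/15.5 = 0.2791.
With d_i1 < 0 the first image is virtual and lies on the object side; the object distance for lens 2 is d_o2 = 25.5 - (-4.326) = 29.826 cm.
Lens 2: 1/d_i2 = 1/f_2 - 1/d_o2 = 1/(-7.5) - 1/(29.826) = -0.16686 cm^-1, so d_i2 = -5.993 cm.
m_2 = -(-5.993)/(29.826) = 0.2009.
Total m = m_1 x m_2 = (0.2791)(0.2009) = 0.0561.

0.0561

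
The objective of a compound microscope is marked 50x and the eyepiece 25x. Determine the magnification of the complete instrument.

1250

The overall magnification of a compound microscope is the product of the objective and eyepiece magnifications:
M = M_obj x M_eye = 50 x 25 = 1250.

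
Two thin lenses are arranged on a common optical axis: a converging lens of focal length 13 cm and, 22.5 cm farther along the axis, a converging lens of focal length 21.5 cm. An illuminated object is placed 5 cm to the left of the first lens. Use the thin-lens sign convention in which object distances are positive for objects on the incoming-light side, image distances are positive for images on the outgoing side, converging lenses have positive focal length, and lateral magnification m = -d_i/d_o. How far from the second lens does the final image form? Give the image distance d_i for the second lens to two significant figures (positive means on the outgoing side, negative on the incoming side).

72 cm

Applying the thin-lens equation to the first lens, 1/13 = 1/5 + 1/d_i1, which gives d_i1 = -8.125 cm.
With d_i1 < 0 the first image is virtual and lies on the object side; the object distance for lens 2 is d_o2 = 22.5 - (-8.125) = 30.625 cm.
Applying the thin-lens equation again with f_2 = 21.5 cm and d_o2 = 30.625 cm gives d_i2 = 72.158 cm.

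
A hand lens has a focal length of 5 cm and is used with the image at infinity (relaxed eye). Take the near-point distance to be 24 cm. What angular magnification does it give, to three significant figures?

4.80

M = D/f = 24/5 = 4.800.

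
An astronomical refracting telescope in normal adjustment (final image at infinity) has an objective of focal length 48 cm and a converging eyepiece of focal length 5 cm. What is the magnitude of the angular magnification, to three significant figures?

9.60

|M| = f_obj/|f_eye| = 48/5 = 9.600.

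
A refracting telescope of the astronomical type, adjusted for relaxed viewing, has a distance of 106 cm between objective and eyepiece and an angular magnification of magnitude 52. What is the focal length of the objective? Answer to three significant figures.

In normal adjustment the tube length equals f_obj + f_eye and |M| = f_obj/f_eye.
So f_obj = 52 f_eye and 52 f_eye + f_eye = 106 cm, giving f_eye = 106/53 = 2.000 cm and f_obj = 104.000 cm.

104 cm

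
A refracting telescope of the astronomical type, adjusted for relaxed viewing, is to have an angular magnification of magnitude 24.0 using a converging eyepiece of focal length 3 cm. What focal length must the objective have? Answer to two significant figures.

72 cm

|M| = f_obj/|f_eye|, so f_obj = |M| x |f_eye| = 24.0 x 3 = 72.000 cm.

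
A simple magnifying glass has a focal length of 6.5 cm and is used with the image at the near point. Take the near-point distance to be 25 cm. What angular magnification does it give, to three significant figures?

M = 1 + D/f = 1 + 25/6.5 = 4.846.

4.85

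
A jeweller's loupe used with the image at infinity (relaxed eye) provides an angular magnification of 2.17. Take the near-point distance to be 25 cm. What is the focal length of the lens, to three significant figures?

11.5 cm

For the image at infinity, M = D/f.
f = D/M = 25/2.17 = 11.521 cm.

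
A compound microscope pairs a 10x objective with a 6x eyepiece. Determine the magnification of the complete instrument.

60

The overall magnification of a compound microscope is the product of the objective and eyepiece magnifications:
M = M_obj x M_eye = 10 x 6 = 60.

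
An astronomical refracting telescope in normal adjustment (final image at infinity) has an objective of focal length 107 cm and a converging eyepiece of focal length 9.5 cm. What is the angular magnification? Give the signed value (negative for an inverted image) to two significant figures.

M = -f_obj/f_eye = -107/(9.5) = -11.263.

-11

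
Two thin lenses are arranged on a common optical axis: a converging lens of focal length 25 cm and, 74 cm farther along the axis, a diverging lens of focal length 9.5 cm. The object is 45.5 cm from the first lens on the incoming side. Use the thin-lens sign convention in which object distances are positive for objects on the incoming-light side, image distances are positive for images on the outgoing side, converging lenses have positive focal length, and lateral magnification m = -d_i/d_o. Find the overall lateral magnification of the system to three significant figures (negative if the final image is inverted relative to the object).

-0.414

First lens: d_i1 = 1/(1/25 - 1/45.5) = 55.488 cm.
m_1 = -(55.488)/45.5 = -1.2195.
Object distance for lens 2: d_o2 = 74 - 55.488 = 18.512 cm.
Second lens: d_i2 = 1/(1/(-9.5) - 1/(18.512)) = -6.278 cm.
m_2 = -(-6.278)/(18.512) = 0.3391.
Overall magnification: m = m_1 m_2 = -0.4136.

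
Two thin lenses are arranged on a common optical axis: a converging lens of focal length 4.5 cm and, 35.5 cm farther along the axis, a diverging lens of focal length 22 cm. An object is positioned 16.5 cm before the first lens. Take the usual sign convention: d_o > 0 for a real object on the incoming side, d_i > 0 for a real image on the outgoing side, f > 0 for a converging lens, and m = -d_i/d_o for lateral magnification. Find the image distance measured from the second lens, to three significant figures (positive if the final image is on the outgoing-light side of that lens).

First lens: d_i1 = 1/(1/4.5 - 1/16.5) = 6.188 cm.
That image sits 29.312 cm in front of the second lens, so d_o2 = 29.312 cm.
Second lens: d_i2 = 1/(1/(-22) - 1/(29.312)) = -12.568 cm.

-12.6 cm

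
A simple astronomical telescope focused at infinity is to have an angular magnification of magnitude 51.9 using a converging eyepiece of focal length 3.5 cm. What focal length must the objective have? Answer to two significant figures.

|M| = f_obj/|f_eye|, so f_obj = |M| x |f_eye| = 51.9 x 3.5 = 181.650 cm.

180 cm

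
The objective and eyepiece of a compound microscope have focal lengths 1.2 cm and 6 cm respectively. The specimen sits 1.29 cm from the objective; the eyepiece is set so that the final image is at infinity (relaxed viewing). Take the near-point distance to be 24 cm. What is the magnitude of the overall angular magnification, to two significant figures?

Objective: 1/d_i = 1/f_obj - 1/d_o = 1/1.2 - 1/1.29 = 0.05814 cm^-1, so d_i = 17.200 cm.
m_obj = -d_i/d_o = -17.200/1.29 = -13.333.
Eyepiece angular magnification (image at infinity): M_eye = D/f_e = 24/6 = 4.000.
Overall M = m_obj x M_eye = (-13.333)(4.000) = -53.33.
|M| = 53.33.

53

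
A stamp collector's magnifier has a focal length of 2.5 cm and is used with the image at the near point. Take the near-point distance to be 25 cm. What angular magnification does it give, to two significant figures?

11

M = 1 + D/f = 1 + 25/2.5 = 11.000.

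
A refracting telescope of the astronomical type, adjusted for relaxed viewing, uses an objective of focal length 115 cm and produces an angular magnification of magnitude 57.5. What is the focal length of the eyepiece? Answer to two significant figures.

2.0 cm

|M| = f_obj/f_eye, so f_eye = f_obj/|M| = 115/57.5 = 2.000 cm.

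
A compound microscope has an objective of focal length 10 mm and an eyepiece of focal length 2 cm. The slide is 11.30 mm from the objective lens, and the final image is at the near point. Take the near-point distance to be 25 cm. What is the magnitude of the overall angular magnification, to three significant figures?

Convert to cm: f_obj = 10 mm = 1 cm; d_o = 11.30 mm = 1.13 cm.
Objective: 1/d_i = 1/f_obj - 1/d_o = 1/1 - 1/1.13 = 0.11504 cm^-1, so d_i = 8.692 cm.
m_obj = -d_i/d_o = -8.692/1.13 = -7.692.
Eyepiece angular magnification (image at near point): M_eye = 1 + D/f_e = 1 + 25/2 = 13.500.
Overall M = m_obj x M_eye = (-7.692)(13.500) = -103.85.
|M| = 103.85.

104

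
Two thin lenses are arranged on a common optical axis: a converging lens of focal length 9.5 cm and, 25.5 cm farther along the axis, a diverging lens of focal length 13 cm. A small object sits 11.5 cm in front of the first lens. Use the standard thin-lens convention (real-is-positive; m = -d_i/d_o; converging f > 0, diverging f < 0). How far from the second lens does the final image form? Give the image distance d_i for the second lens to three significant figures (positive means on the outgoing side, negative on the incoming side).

-23.5 cm

Lens 1: 1/d_i1 = 1/f_1 - 1/d_o1 = 1/9.5 - 1/11.5 = 0.01831 cm^-1, so d_i1 = 54.625 cm.
Since 54.625 cm > 25.5 cm, the first image lies past the second lens and serves as a virtual object: d_o2 = L - d_i1 = -29.125 cm.
Lens 2: 1/d_i2 = 1/f_2 - 1/d_o2 = 1/(-13) - 1/(-29.125) = -0.04259 cm^-1, so d_i2 = -23.481 cm.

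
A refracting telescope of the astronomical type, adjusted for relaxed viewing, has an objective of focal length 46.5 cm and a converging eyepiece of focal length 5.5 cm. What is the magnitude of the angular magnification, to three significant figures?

8.45

|M| = f_obj/|f_eye| = 46.5/5.5 = 8.455.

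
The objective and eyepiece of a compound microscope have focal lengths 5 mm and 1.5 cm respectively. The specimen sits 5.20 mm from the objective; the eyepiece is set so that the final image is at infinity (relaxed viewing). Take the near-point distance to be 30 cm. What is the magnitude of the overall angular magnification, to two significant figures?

Convert to cm: f_obj = 5 mm = 0.5 cm; d_o = 5.20 mm = 0.52 cm.
Objective: 1/d_i = 1/f_obj - 1/d_o = 1/0.5 - 1/0.52 = 0.07692 cm^-1, so d_i = 13.000 cm.
m_obj = -d_i/d_o = -13.000/0.52 = -25.000.
Eyepiece angular magnification (image at infinity): M_eye = D/f_e = 30/1.5 = 20.000.
Overall M = m_obj x M_eye = (-25.000)(20.000) = -500.00.
|M| = 500.00.

500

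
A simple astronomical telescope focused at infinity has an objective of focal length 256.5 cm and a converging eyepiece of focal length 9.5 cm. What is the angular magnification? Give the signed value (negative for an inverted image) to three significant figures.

M = -f_obj/f_eye = -256.5/(9.5) = -27.000.

-27.0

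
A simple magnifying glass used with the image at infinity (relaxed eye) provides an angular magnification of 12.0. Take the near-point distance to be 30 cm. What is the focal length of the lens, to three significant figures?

2.50 cm

For the image at infinity, M = D/f.
f = D/M = 30/12.0 = 2.500 cm.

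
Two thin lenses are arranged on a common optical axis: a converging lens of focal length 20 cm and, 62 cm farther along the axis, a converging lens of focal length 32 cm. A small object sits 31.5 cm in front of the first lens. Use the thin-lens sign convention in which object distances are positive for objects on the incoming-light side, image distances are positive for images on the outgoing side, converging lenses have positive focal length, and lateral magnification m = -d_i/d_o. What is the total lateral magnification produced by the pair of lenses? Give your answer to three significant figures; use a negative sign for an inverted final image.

-2.25

Applying the thin-lens equation to the first lens, 1/20 = 1/31.5 + 1/d_i1, which gives d_i1 = 54.783 cm.
Its lateral magnification is m_1 = -d_i1/d_o1 = -(54.783)/31.5 = -1.7391.
That image sits 7.217 cm in front of the second lens, so d_o2 = 7.217 cm.
Applying the thin-lens equation again with f_2 = 32 cm and d_o2 = 7.217 cm gives d_i2 = -9.319 cm.
m_2 = -(-9.319)/(7.217) = 1.2912.
Overall magnification: m = m_1 m_2 = -2.2456.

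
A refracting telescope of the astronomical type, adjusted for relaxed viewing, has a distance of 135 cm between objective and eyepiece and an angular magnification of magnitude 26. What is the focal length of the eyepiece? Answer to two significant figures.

In normal adjustment the tube length equals f_obj + f_eye and |M| = f_obj/f_eye.
So f_obj = 26 f_eye and 26 f_eye + f_eye = 135 cm, giving f_eye = 135/27 = 5.000 cm and f_obj = 130.000 cm.

5.0 cm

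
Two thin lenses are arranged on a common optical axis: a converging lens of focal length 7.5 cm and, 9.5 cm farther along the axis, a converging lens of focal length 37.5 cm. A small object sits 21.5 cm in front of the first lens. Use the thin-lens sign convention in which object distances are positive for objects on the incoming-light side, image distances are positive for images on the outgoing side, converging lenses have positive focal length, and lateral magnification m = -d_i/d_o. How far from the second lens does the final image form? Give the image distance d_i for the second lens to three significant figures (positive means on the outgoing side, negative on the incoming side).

1.91 cm

First lens: d_i1 = 1/(1/7.5 - 1/21.5) = 11.518 cm.
This image would form 11.518 cm past lens 1, i.e. 2.018 cm beyond lens 2, so it is a virtual object for lens 2: d_o2 = 9.5 - 11.518 = -2.018 cm.
Second lens: d_i2 = 1/(1/37.5 - 1/(-2.018)) = 1.915 cm.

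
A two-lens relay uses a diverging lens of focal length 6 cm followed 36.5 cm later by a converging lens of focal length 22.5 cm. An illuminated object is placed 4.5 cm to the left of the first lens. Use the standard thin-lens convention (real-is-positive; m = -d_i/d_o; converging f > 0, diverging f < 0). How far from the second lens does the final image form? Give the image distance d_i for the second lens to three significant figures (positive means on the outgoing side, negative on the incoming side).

53.0 cm

Applying the thin-lens equation to the first lens, 1/(-6) = 1/4.5 + 1/d_i1, which gives d_i1 = -2.571 cm.
With d_i1 < 0 the first image is virtual and lies on the object side; the object distance for lens 2 is d_o2 = 36.5 - (-2.571) = 39.071 cm.
Applying the thin-lens equation again with f_2 = 22.5 cm and d_o2 = 39.071 cm gives d_i2 = 53.050 cm.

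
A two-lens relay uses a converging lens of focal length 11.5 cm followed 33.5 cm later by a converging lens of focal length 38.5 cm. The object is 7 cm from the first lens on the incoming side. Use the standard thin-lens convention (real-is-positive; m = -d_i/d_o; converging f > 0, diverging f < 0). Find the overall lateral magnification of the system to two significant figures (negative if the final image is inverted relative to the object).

-7.6

Lens 1: 1/d_i1 = 1/f_1 - 1/d_o1 = 1/11.5 - 1/7 = -0.05590 cm^-1, so d_i1 = -17.889 cm.
m_1 = -(-17.889)/7 = 2.5556.
With d_i1 < 0 the first image is virtual and lies on the object side; the object distance for lens 2 is d_o2 = 33.5 - (-17.889) = 51.389 cm.
Lens 2: 1/d_i2 = 1/f_2 - 1/d_o2 = 1/38.5 - 1/(51.389) = 0.00651 cm^-1, so d_i2 = 153.502 cm.
m_2 = -(153.502)/(51.389) = -2.9871.
The system's lateral magnification is m_1 m_2 = (2.5556)(-2.9871) = -7.6336.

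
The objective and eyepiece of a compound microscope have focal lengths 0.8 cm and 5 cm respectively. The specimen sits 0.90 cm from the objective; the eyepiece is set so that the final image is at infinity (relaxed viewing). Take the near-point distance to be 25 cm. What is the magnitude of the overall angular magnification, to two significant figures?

40

Objective: 1/d_i = 1/f_obj - 1/d_o = 1/0.8 - 1/0.90 = 0.13889 cm^-1, so d_i = 7.200 cm.
m_obj = -d_i/d_o = -7.200/0.90 = -8.000.
Eyepiece angular magnification (image at infinity): M_eye = D/f_e = 25/5 = 5.000.
Overall M = m_obj x M_eye = (-8.000)(5.000) = -40.00.
|M| = 40.00.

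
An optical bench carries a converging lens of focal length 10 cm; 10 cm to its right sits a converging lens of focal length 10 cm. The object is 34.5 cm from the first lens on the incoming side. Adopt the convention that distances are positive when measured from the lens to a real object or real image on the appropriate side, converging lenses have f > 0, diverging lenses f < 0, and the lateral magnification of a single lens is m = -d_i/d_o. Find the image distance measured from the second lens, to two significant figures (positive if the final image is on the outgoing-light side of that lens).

2.9 cm

Lens 1: 1/d_i1 = 1/f_1 - 1/d_o1 = 1/10 - 1/34.5 = 0.07101 cm^-1, so d_i1 = 14.082 cm.
Since 14.082 cm > 10 cm, the first image lies past the second lens and serves as a virtual object: d_o2 = L - d_i1 = -4.082 cm.
Lens 2: 1/d_i2 = 1/f_2 - 1/d_o2 = 1/10 - 1/(-4.082) = 0.34500 cm^-1, so d_i2 = 2.899 cm.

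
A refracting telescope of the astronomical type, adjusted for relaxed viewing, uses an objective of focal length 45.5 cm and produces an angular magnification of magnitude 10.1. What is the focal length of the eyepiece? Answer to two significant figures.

|M| = f_obj/f_eye, so f_eye = f_obj/|M| = 45.5/10.1 = 4.505 cm.

4.5 cm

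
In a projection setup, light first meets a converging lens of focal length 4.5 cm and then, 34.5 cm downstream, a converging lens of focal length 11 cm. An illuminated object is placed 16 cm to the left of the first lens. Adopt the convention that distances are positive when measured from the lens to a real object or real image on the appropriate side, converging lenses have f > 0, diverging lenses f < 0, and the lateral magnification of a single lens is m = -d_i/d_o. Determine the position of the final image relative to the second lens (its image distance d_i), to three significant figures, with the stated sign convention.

Lens 1: 1/d_i1 = 1/f_1 - 1/d_o1 = 1/4.5 - 1/16 = 0.15972 cm^-1, so d_i1 = 6.261 cm.
The intermediate image is 6.261 cm to the right of lens 1, so d_o2 = L - d_i1 = 34.5 - 6.261 = 28.239 cm.
Lens 2: 1/d_i2 = 1/f_2 - 1/d_o2 = 1/11 - 1/(28.239) = 0.05550 cm^-1, so d_i2 = 18.019 cm.

18.0 cm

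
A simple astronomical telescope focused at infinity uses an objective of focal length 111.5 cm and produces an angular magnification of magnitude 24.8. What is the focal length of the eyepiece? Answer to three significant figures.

4.50 cm

|M| = f_obj/f_eye, so f_eye = f_obj/|M| = 111.5/24.8 = 4.496 cm.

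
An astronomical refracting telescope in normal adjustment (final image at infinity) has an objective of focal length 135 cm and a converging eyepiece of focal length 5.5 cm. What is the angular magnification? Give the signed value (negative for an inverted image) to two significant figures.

M = -f_obj/f_eye = -135/(5.5) = -24.545.

-25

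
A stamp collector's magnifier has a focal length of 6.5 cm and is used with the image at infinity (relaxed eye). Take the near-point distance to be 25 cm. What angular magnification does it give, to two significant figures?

M = D/f = 25/6.5 = 3.846.

3.8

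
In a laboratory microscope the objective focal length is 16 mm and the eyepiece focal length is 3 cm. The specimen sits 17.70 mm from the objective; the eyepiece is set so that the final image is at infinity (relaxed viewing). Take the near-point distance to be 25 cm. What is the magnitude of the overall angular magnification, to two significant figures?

Convert to cm: f_obj = 16 mm = 1.6 cm; d_o = 17.70 mm = 1.77 cm.
Objective: 1/d_i = 1/f_obj - 1/d_o = 1/1.6 - 1/1.77 = 0.06003 cm^-1, so d_i = 16.659 cm.
m_obj = -d_i/d_o = -16.659/1.77 = -9.412.
Eyepiece angular magnification (image at infinity): M_eye = D/f_e = 25/3 = 8.333.
Overall M = m_obj x M_eye = (-9.412)(8.333) = -78.43.
|M| = 78.43.

78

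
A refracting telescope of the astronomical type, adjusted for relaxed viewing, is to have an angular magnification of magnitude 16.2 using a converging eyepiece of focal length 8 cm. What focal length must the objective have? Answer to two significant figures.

130 cm

|M| = f_obj/|f_eye|, so f_obj = |M| x |f_eye| = 16.2 x 8 = 129.600 cm.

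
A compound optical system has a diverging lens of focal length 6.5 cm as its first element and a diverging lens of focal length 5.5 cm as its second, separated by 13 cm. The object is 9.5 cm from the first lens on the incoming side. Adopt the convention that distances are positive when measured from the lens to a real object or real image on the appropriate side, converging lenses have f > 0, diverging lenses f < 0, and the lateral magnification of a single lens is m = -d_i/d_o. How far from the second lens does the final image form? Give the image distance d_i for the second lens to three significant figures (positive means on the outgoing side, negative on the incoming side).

First lens: d_i1 = 1/(1/(-6.5) - 1/9.5) = -3.859 cm.
The intermediate image is virtual, 3.859 cm to the left of lens 1, so d_o2 = L - d_i1 = 13 - (-3.859) = 16.859 cm.
Second lens: d_i2 = 1/(1/(-5.5) - 1/(16.859)) = -4.147 cm.

-4.15 cm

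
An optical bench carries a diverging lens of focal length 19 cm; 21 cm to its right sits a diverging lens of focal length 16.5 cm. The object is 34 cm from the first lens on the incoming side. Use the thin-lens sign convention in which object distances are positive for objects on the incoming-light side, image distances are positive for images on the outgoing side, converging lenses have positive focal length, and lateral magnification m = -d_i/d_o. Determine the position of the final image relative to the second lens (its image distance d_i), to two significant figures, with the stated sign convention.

Applying the thin-lens equation to the first lens, 1/(-19) = 1/34 + 1/d_i1, which gives d_i1 = -12.189 cm.
With d_i1 < 0 the first image is virtual and lies on the object side; the object distance for lens 2 is d_o2 = 21 - (-12.189) = 33.189 cm.
Applying the thin-lens equation again with f_2 = -16.5 cm and d_o2 = 33.189 cm gives d_i2 = -11.021 cm.

-11 cm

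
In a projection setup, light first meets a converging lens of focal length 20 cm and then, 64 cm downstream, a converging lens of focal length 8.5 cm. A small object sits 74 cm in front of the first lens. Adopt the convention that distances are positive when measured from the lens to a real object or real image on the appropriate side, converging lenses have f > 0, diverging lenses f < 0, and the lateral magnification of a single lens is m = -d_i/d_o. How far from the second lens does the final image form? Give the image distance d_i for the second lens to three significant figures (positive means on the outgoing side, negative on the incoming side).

11.1 cm

Applying the thin-lens equation to the first lens, 1/20 = 1/74 + 1/d_i1, which gives d_i1 = 27.407 cm.
The intermediate image is 27.407 cm to the right of lens 1, so d_o2 = L - d_i1 = 64 - 27.407 = 36.593 cm.
Applying the thin-lens equation again with f_2 = 8.5 cm and d_o2 = 36.593 cm gives d_i2 = 11.072 cm.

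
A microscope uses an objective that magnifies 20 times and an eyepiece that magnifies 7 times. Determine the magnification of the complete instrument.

The overall magnification of a compound microscope is the product of the objective and eyepiece magnifications:
M = M_obj x M_eye = 20 x 7 = 140.

140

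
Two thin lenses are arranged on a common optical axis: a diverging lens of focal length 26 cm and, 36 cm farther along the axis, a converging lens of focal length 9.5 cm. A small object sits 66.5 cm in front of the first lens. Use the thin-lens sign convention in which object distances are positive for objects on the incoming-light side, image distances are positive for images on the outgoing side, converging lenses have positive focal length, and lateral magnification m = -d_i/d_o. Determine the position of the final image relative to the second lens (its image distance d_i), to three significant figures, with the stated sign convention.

11.5 cm

Lens 1: 1/d_i1 = 1/f_1 - 1/d_o1 = 1/(-26) - 1/66.5 = -0.05350 cm^-1, so d_i1 = -18.692 cm.
The intermediate image is virtual, 18.692 cm to the left of lens 1, so d_o2 = L - d_i1 = 36 - (-18.692) = 54.692 cm.
Lens 2: 1/d_i2 = 1/f_2 - 1/d_o2 = 1/9.5 - 1/(54.692) = 0.08698 cm^-1, so d_i2 = 11.497 cm.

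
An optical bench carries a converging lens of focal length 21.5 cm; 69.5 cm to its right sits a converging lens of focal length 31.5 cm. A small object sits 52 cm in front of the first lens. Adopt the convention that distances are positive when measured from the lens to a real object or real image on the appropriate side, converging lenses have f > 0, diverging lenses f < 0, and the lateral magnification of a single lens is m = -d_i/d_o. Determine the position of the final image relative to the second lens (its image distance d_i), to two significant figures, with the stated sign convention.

First lens: d_i1 = 1/(1/21.5 - 1/52) = 36.656 cm.
The intermediate image is 36.656 cm to the right of lens 1, so d_o2 = L - d_i1 = 69.5 - 36.656 = 32.844 cm.
Second lens: d_i2 = 1/(1/31.5 - 1/(32.844)) = 769.637 cm.

770 cm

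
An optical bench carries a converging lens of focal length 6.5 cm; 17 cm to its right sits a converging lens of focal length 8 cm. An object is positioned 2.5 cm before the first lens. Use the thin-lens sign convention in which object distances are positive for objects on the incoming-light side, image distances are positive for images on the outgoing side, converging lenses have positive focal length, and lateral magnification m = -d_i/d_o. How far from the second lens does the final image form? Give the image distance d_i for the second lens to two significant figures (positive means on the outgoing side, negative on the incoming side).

13 cm

Applying the thin-lens equation to the first lens, 1/6.5 = 1/2.5 + 1/d_i1, which gives d_i1 = -4.062 cm.
With d_i1 < 0 the first image is virtual and lies on the object side; the object distance for lens 2 is d_o2 = 17 - (-4.062) = 21.062 cm.
Applying the thin-lens equation again with f_2 = 8 cm and d_o2 = 21.062 cm gives d_i2 = 12.900 cm.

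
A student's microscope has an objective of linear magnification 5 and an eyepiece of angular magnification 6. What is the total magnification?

30

The overall magnification of a compound microscope is the product of the objective and eyepiece magnifications:
M = M_obj x M_eye = 5 x 6 = 30.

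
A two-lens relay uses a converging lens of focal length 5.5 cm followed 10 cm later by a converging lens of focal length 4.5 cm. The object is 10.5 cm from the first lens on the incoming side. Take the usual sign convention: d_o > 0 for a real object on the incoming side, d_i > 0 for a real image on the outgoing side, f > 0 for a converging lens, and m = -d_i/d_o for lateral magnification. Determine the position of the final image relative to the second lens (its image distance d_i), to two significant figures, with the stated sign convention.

Lens 1: 1/d_i1 = 1/f_1 - 1/d_o1 = 1/5.5 - 1/10.5 = 0.08658 cm^-1, so d_i1 = 11.550 cm.
Since 11.550 cm > 10 cm, the first image lies past the second lens and serves as a virtual object: d_o2 = L - d_i1 = -1.550 cm.
Lens 2: 1/d_i2 = 1/f_2 - 1/d_o2 = 1/4.5 - 1/(-1.550) = 0.86738 cm^-1, so d_i2 = 1.153 cm.

1.2 cm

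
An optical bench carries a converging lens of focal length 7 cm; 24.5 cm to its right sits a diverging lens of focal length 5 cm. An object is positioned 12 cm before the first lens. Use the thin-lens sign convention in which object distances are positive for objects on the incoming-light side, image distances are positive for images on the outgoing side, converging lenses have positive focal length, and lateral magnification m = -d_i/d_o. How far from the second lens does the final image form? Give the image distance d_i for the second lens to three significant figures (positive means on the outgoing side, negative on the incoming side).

-3.03 cm

Applying the thin-lens equation to the first lens, 1/7 = 1/12 + 1/d_i1, which gives d_i1 = 16.800 cm.
Object distance for lens 2: d_o2 = 24.5 - 16.800 = 7.700 cm.
Applying the thin-lens equation again with f_2 = -5 cm and d_o2 = 7.700 cm gives d_i2 = -3.031 cm.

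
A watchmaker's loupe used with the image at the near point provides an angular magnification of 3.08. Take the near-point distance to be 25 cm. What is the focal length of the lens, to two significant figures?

12 cm

For the image at the near point, M = 1 + D/f.
f = D/(M - 1) = 25/(3.08 - 1) = 12.019 cm.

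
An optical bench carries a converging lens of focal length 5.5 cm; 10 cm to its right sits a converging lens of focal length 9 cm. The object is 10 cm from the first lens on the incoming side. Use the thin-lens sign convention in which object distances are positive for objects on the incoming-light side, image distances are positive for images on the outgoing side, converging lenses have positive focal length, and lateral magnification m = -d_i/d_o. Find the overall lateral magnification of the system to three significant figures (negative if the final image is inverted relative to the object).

-0.980

First lens: d_i1 = 1/(1/5.5 - 1/10) = 12.222 cm.
m_1 = -(12.222)/10 = -1.2222.
This image would form 12.222 cm past lens 1, i.e. 2.222 cm beyond lens 2, so it is a virtual object for lens 2: d_o2 = 10 - 12.222 = -2.222 cm.
Second lens: d_i2 = 1/(1/9 - 1/(-2.222)) = 1.782 cm.
m_2 = -(1.782)/(-2.222) = 0.8020.
Overall magnification: m = m_1 m_2 = -0.9802.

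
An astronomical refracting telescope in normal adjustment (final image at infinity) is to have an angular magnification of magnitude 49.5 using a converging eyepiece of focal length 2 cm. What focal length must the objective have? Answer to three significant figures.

99.0 cm

|M| = f_obj/|f_eye|, so f_obj = |M| x |f_eye| = 49.5 x 2 = 99.000 cm.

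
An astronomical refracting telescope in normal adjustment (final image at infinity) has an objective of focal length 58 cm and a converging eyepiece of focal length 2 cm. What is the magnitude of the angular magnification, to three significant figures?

29.0

|M| = f_obj/|f_eye| = 58/2 = 29.000.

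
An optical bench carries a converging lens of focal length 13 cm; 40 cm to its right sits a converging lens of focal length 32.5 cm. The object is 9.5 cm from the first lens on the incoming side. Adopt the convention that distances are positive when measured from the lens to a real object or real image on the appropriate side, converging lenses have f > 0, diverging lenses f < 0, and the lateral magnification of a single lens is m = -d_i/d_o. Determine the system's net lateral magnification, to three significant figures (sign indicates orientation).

Applying the thin-lens equation to the first lens, 1/13 = 1/9.5 + 1/d_i1, which gives d_i1 = -35.286 cm.
Its lateral magnification is m_1 = -d_i1/d_o1 = -(-35.286)/9.5 = 3.7143.
With d_i1 < 0 the first image is virtual and lies on the object side; the object distance for lens 2 is d_o2 = 40 - (-35.286) = 75.286 cm.
Applying the thin-lens equation again with f_2 = 32.5 cm and d_o2 = 75.286 cm gives d_i2 = 57.187 cm.
m_2 = -(57.187)/(75.286) = -0.7596.
The system's lateral magnification is m_1 m_2 = (3.7143)(-0.7596) = -2.8214.

-2.82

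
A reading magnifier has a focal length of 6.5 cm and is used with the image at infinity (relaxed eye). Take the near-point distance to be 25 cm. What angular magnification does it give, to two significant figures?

3.8

M = D/f = 25/6.5 = 3.846.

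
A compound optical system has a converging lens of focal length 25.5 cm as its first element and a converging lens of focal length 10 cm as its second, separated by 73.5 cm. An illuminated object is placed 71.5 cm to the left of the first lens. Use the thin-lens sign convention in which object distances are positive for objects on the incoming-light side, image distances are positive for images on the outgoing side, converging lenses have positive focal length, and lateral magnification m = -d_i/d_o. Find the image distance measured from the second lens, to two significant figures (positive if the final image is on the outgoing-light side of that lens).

Applying the thin-lens equation to the first lens, 1/25.5 = 1/71.5 + 1/d_i1, which gives d_i1 = 39.636 cm.
The intermediate image is 39.636 cm to the right of lens 1, so d_o2 = L - d_i1 = 73.5 - 39.636 = 33.864 cm.
Applying the thin-lens equation again with f_2 = 10 cm and d_o2 = 33.864 cm gives d_i2 = 14.190 cm.

14 cm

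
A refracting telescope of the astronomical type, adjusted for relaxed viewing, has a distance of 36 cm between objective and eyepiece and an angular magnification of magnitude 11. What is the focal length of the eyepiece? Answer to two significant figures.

In normal adjustment the tube length equals f_obj + f_eye and |M| = f_obj/f_eye.
So f_obj = 11 f_eye and 11 f_eye + f_eye = 36 cm, giving f_eye = 36/12 = 3.000 cm and f_obj = 33.000 cm.

3.0 cm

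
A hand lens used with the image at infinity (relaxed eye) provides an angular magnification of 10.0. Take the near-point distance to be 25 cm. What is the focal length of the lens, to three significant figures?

For the image at infinity, M = D/f.
f = D/M = 25/10.0 = 2.500 cm.

2.50 cm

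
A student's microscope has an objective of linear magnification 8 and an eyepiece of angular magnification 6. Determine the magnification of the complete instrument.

48

The overall magnification of a compound microscope is the product of the objective and eyepiece magnifications:
M = M_obj x M_eye = 8 x 6 = 48.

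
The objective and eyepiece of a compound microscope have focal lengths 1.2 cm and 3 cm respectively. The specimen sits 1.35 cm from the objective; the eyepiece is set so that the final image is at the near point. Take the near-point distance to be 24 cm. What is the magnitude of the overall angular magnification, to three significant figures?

Objective: 1/d_i = 1/f_obj - 1/d_o = 1/1.2 - 1/1.35 = 0.09259 cm^-1, so d_i = 10.800 cm.
m_obj = -d_i/d_o = -10.800/1.35 = -8.000.
Eyepiece angular magnification (image at near point): M_eye = 1 + D/f_e = 1 + 24/3 = 9.000.
Overall M = m_obj x M_eye = (-8.000)(9.000) = -72.00.
|M| = 72.00.

72.0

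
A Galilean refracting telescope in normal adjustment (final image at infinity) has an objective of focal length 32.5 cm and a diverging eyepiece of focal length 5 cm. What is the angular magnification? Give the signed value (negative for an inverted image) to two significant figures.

M = -f_obj/f_eye = -32.5/(-5) = 6.500.

6.5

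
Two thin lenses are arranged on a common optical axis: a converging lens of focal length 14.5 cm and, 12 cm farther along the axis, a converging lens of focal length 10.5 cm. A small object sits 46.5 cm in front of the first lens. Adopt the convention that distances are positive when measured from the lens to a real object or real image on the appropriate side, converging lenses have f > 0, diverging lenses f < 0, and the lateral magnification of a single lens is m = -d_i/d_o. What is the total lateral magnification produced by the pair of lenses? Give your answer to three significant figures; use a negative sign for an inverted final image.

-0.243

Lens 1: 1/d_i1 = 1/f_1 - 1/d_o1 = 1/14.5 - 1/46.5 = 0.04746 cm^-1, so d_i1 = 21.070 cm.
m_1 = -(21.070)/46.5 = -0.4531.
This image would form 21.070 cm past lens 1, i.e. 9.070 cm beyond lens 2, so it is a virtual object for lens 2: d_o2 = 12 - 21.070 = -9.070 cm.
Lens 2: 1/d_i2 = 1/f_2 - 1/d_o2 = 1/10.5 - 1/(-9.070) = 0.20549 cm^-1, so d_i2 = 4.866 cm.
m_2 = -(4.866)/(-9.070) = 0.5365.
Overall magnification: m = m_1 m_2 = -0.2431.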